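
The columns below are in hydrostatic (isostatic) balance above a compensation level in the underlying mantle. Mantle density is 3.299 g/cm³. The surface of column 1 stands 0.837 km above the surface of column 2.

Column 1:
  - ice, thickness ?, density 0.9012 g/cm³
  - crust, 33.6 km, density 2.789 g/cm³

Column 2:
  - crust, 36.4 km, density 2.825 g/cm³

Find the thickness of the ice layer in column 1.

Take the compensation level at the base of the deeper column (depth z_c below the surface of column 1) and equate Σ ρ_i t_i down to z_c; mantle fills any gap and the z_c terms cancel.
Column 1: x×0.9012 + 33.6×2.789 + (z_c − 33.6 − x)×3.299
Column 2: 0.837×0 + 36.4×2.825 + (z_c − 0.837 − 36.4)×3.299
The z_c×3.299 term appears on both sides and cancels. Collect the known terms of each column as K = Σ(ρt)_known − 3.299 × (depth of known layers): K_1 = 93.7104 − 3.299×33.6 = −17.136; K_2 = 102.83 − 3.299×(0.837 + 36.4) = −20.014863.
Balance: K_1 − x×(3.299 − 0.9012) = K_2, so x = (K_1 − K_2)/(3.299 − 0.9012) = 2.87886/2.3978 = 1.2 km.

1.2 km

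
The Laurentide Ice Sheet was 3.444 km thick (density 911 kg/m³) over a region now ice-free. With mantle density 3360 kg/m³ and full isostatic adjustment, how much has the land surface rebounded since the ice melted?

0.934 km

Removing the load lets mantle flow back in; uplift u satisfies ρ_ice t = ρ_m u.
u = t ρ_ice/ρ_m = 3.444 km × 911/3360 = 0.934 km.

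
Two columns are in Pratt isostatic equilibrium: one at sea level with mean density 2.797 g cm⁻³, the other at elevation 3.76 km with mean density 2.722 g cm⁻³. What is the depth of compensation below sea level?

ρ_ref D = ρ (D + h) → D (ρ_ref − ρ) = ρ h.
D = ρ h/(ρ_ref − ρ) = 2.722 × 3.76 km/(2.797 − 2.722) = 136 km.

136 km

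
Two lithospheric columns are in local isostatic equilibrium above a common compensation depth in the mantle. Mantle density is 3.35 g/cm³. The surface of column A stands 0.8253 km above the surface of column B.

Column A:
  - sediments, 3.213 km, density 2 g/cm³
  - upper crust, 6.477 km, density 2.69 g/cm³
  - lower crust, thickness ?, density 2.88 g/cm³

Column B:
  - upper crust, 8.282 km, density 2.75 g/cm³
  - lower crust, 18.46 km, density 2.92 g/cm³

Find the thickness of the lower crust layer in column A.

15 km

Take the compensation level at the base of the deeper column (depth z_c below the surface of column A) and equate Σ ρ_i t_i down to z_c; mantle fills any gap and the z_c terms cancel.
Column A: 3.213×2 + 6.477×2.69 + x×2.88 + (z_c − 9.69 − x)×3.35
Column B: 0.8253×0 + 8.282×2.75 + 18.46×2.92 + (z_c − 0.8253 − 26.742)×3.35
The z_c×3.35 term appears on both sides and cancels. Collect the known terms of each column as K = Σ(ρt)_known − 3.35 × (depth of known layers): K_A = 23.84913 − 3.35×9.69 = −8.61237; K_B = 76.6787 − 3.35×(0.8253 + 26.742) = −15.671755.
Balance: K_A − x×(3.35 − 2.88) = K_B, so x = (K_A − K_B)/(3.35 − 2.88) = 7.05938/0.47 = 15 km.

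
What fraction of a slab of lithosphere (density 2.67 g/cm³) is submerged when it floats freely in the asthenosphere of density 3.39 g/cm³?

Submerged fraction = ρ_obj/ρ_fluid = 2.67/3.39 = 78.8%.

78.8%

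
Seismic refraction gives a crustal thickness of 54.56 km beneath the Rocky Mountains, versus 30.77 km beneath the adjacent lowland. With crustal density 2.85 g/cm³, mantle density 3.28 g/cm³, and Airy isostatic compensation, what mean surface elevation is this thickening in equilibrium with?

Excess crust Δ = 54.56 km − 30.77 km = 23.79 km, split between elevation h and root r with h + r = Δ.
Airy balance ρ_c h = (ρ_m − ρ_c) r gives r = h ρ_c/(ρ_m − ρ_c), so h (1 + ρ_c/(ρ_m − ρ_c)) = Δ, i.e. h = Δ (ρ_m − ρ_c)/ρ_m.
h = 23.79 km × 0.43/3.28 = 3.12 km.

3.12 km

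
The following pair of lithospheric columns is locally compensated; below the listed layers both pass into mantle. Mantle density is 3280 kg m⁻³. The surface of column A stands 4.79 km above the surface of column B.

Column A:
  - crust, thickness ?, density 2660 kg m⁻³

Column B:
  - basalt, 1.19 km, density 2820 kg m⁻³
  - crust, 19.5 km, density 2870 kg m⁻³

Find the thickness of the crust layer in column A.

Take the compensation level at the base of the deeper column (depth z_c below the surface of column A) and equate Σ ρ_i t_i down to z_c; mantle fills any gap and the z_c terms cancel.
Column A: x×2660 + (z_c − 0 − x)×3280
Column B: 4.79×0 + 1.19×2820 + 19.5×2870 + (z_c − 4.79 − 20.69)×3280
The z_c×3280 term appears on both sides and cancels. Collect the known terms of each column as K = Σ(ρt)_known − 3280 × (depth of known layers): K_A = 0 − 3280×0 = 0; K_B = 59320.8 − 3280×(4.79 + 20.69) = −24253.6.
Balance: K_A − x×(3280 − 2660) = K_B, so x = (K_A − K_B)/(3280 − 2660) = 24253.6/620 = 39.1 km.

39.1 km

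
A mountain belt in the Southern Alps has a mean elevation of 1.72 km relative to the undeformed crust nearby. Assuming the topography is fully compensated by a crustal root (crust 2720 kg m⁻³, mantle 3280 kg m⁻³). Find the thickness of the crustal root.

8.35 km

In Airy isostatic equilibrium: the weight of the topography is balanced by the buoyancy of the root, ρ_c h = (ρ_m − ρ_c) r.
r = h · ρ_c / (ρ_m − ρ_c) = 1.72 km × 2720 / (3280 − 2720) = 8.35 km.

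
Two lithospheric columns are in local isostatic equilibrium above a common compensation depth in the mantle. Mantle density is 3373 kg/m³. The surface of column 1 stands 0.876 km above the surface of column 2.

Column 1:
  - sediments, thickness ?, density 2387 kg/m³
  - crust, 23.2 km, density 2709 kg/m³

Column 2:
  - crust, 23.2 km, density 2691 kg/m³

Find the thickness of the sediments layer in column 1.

Take the compensation level at the base of the deeper column (depth z_c below the surface of column 1) and equate Σ ρ_i t_i down to z_c; mantle fills any gap and the z_c terms cancel.
Column 1: x×2387 + 23.2×2709 + (z_c − 23.2 − x)×3373
Column 2: 0.876×0 + 23.2×2691 + (z_c − 0.876 − 23.2)×3373
The z_c×3373 term appears on both sides and cancels. Collect the known terms of each column as K = Σ(ρt)_known − 3373 × (depth of known layers): K_1 = 62848.8 − 3373×23.2 = −15404.8; K_2 = 62431.2 − 3373×(0.876 + 23.2) = −18777.148.
Balance: K_1 − x×(3373 − 2387) = K_2, so x = (K_1 − K_2)/(3373 − 2387) = 3372.35/986 = 3.42 km.

3.42 km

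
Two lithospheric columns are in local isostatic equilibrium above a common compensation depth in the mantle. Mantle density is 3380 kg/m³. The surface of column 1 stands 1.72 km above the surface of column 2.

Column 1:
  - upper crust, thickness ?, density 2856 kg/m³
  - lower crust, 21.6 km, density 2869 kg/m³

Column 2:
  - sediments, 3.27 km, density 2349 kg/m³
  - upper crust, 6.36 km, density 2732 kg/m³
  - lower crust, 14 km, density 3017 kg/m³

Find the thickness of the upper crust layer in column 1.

14 km

Take the compensation level at the base of the deeper column (depth z_c below the surface of column 1) and equate Σ ρ_i t_i down to z_c; mantle fills any gap and the z_c terms cancel.
Column 1: x×2856 + 21.6×2869 + (z_c − 21.6 − x)×3380
Column 2: 1.72×0 + 3.27×2349 + 6.36×2732 + 14×3017 + (z_c − 1.72 − 23.63)×3380
The z_c×3380 term appears on both sides and cancels. Collect the known terms of each column as K = Σ(ρt)_known − 3380 × (depth of known layers): K_1 = 61970.4 − 3380×21.6 = −11037.6; K_2 = 67294.75 − 3380×(1.72 + 23.63) = −18388.25.
Balance: K_1 − x×(3380 − 2856) = K_2, so x = (K_1 − K_2)/(3380 − 2856) = 7350.65/524 = 14 km.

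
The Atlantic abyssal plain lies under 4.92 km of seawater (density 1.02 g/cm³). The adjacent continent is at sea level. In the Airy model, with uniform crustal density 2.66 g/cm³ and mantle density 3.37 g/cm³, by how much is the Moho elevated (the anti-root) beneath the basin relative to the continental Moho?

Isostatic balance requires: replacing crust with seawater at the top is compensated by replacing crust with mantle at the base: d (ρ_c − ρ_w) = a (ρ_m − ρ_c).
a = d (ρ_c − ρ_w)/(ρ_m − ρ_c) = 4.92 km × 1.64/0.71 = 11.4 km.

11.4 km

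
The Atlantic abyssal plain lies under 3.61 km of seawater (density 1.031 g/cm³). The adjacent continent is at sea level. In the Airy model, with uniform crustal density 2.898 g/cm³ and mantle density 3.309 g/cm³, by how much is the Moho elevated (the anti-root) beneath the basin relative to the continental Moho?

16.4 km

For local isostatic compensation: replacing crust with seawater at the top is compensated by replacing crust with mantle at the base: d (ρ_c − ρ_w) = a (ρ_m − ρ_c).
a = d (ρ_c − ρ_w)/(ρ_m − ρ_c) = 3.61 km × 1.867/0.411 = 16.4 km.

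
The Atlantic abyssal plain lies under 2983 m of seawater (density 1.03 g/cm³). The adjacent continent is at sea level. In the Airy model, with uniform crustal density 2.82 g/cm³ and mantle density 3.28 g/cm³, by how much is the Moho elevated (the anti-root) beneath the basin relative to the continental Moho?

11600 m

Isostatic balance requires: replacing crust with seawater at the top is compensated by replacing crust with mantle at the base: d (ρ_c − ρ_w) = a (ρ_m − ρ_c).
a = d (ρ_c − ρ_w)/(ρ_m − ρ_c) = 2983 m × 1.79/0.46 = 11600 m.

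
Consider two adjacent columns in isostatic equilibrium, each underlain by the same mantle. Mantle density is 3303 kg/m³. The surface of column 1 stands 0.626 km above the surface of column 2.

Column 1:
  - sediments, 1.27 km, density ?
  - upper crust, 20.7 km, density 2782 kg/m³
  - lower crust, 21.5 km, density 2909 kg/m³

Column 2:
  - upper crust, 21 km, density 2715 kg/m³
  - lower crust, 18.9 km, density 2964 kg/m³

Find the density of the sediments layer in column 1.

2070 kg/m³

Take the compensation level at the base of the deeper column (depth z_c below the surface of column 1) and equate Σ ρ_i t_i down to z_c; mantle fills any gap and the z_c terms cancel.
Column 1: 1.27×ρ + 20.7×2782 + 21.5×2909 + (z_c − 43.47)×3303
Column 2: 0.626×0 + 21×2715 + 18.9×2964 + (z_c − 0.626 − 39.9)×3303
The z_c×3303 term appears on both sides and cancels. Collect the known terms of each column as K = Σ(ρt)_known − 3303 × (depth of known layers): K_1 = 120130.9 − 3303×43.47 = −23450.51; K_2 = 113034.6 − 3303×(0.626 + 39.9) = −20822.778.
Balance: K_1 + 1.27×ρ = K_2, so ρ = (K_2 − K_1)/1.27 = 2627.73/1.27 = 2070 kg/m³.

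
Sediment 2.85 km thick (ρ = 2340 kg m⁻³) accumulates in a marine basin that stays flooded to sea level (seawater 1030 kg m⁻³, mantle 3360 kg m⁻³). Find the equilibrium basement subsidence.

Submarine loading: the sediment displaces seawater, and the subsidence is in turn flooded, so s (ρ_m − ρ_w) = t (ρ_sed − ρ_w).
s = 2.85 km × (2340 − 1030) / (3360 − 1030) = 1.6 km.

1.6 km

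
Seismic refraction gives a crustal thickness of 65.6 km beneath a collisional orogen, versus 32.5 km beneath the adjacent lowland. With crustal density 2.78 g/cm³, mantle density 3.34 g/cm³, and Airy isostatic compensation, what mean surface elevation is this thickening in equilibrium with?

Excess crust Δ = 65.6 km − 32.5 km = 33.1 km, split between elevation h and root r with h + r = Δ.
Airy balance ρ_c h = (ρ_m − ρ_c) r gives r = h ρ_c/(ρ_m − ρ_c), so h (1 + ρ_c/(ρ_m − ρ_c)) = Δ, i.e. h = Δ (ρ_m − ρ_c)/ρ_m.
h = 33.1 km × 0.56/3.34 = 5.55 km.

5.55 km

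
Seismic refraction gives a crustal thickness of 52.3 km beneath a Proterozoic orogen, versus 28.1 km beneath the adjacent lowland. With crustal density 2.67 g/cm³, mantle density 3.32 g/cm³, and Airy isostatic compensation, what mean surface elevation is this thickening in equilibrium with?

Excess crust Δ = 52.3 km − 28.1 km = 24.2 km, split between elevation h and root r with h + r = Δ.
Airy balance ρ_c h = (ρ_m − ρ_c) r gives r = h ρ_c/(ρ_m − ρ_c), so h (1 + ρ_c/(ρ_m − ρ_c)) = Δ, i.e. h = Δ (ρ_m − ρ_c)/ρ_m.
h = 24.2 km × 0.65/3.32 = 4.74 km.

4.74 km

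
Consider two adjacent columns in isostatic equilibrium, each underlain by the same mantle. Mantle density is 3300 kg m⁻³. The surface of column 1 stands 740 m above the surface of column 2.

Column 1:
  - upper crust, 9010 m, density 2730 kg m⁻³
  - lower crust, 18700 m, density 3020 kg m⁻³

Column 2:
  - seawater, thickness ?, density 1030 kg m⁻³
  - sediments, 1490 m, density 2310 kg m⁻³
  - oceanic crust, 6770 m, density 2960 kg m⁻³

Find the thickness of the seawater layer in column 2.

1830 m

Take the compensation level at the base of the deeper column (depth z_c below the surface of column 1) and equate Σ ρ_i t_i down to z_c; mantle fills any gap and the z_c terms cancel.
Column 1: 9010×2730 + 18700×3020 + (z_c − 27710)×3300
Column 2: 740×0 + x×1030 + 1490×2310 + 6770×2960 + (z_c − 740 − 8260 − x)×3300
The z_c×3300 term appears on both sides and cancels. Collect the known terms of each column as K = Σ(ρt)_known − 3300 × (depth of known layers): K_1 = 81071300 − 3300×27710 = −10371700; K_2 = 23481100 − 3300×(740 + 8260) = −6218900.
Balance: K_1 = K_2 − x×(3300 − 1030), so x = (K_2 − K_1)/(3300 − 1030) = 4152800/2270 = 1830 m.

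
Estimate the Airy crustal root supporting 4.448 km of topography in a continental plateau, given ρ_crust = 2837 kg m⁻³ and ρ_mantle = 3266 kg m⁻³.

29.4 km

Equating mass per unit area of the two columns: the weight of the topography is balanced by the buoyancy of the root, ρ_c h = (ρ_m − ρ_c) r.
r = h · ρ_c / (ρ_m − ρ_c) = 4.448 km × 2837 / (3266 − 2837) = 29.4 km.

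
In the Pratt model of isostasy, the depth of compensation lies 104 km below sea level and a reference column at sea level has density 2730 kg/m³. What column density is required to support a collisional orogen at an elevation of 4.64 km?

Pratt balance: ρ_ref D = ρ (D + h).
ρ = ρ_ref D/(D + h) = 2730 × 104 km/(104 km + 4.64 km) = 2610 kg/m³.

2610 kg/m³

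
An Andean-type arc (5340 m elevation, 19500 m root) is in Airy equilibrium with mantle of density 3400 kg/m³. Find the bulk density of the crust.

2670 kg/m³

ρ_c h = (ρ_m − ρ_c) r → ρ_c (h + r) = ρ_m r → ρ_c = ρ_m r / (h + r).
ρ_c = 3400 × 19500 m / (5340 m + 19500 m) = 2670 kg/m³.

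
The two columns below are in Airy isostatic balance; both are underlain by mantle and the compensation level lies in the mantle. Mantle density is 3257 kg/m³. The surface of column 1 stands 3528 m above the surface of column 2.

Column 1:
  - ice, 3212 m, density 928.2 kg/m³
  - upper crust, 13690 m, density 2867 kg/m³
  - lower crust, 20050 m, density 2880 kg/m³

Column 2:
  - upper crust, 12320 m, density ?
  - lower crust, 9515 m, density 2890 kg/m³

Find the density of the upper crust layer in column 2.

Take the compensation level at the base of the deeper column (depth z_c below the surface of column 1) and equate Σ ρ_i t_i down to z_c; mantle fills any gap and the z_c terms cancel.
Column 1: 3212×928.2 + 13690×2867 + 20050×2880 + (z_c − 36952)×3257
Column 2: 3528×0 + 12320×ρ + 9515×2890 + (z_c − 3528 − 21835)×3257
The z_c×3257 term appears on both sides and cancels. Collect the known terms of each column as K = Σ(ρt)_known − 3257 × (depth of known layers): K_1 = 99974608.4 − 3257×36952 = −20378055.6; K_2 = 27498350 − 3257×(3528 + 21835) = −55108941.
Balance: K_1 = K_2 + 12320×ρ, so ρ = (K_1 − K_2)/12320 = 34730900/12320 = 2820 kg/m³.

2820 kg/m³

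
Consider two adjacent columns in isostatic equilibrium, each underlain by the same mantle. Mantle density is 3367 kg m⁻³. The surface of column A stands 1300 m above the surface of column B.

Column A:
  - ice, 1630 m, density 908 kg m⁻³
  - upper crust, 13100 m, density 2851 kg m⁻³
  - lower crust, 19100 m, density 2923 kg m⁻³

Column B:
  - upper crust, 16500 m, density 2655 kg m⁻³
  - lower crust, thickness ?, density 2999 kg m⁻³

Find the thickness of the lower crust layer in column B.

8490 m

Take the compensation level at the base of the deeper column (depth z_c below the surface of column A) and equate Σ ρ_i t_i down to z_c; mantle fills any gap and the z_c terms cancel.
Column A: 1630×908 + 13100×2851 + 19100×2923 + (z_c − 33830)×3367
Column B: 1300×0 + 16500×2655 + x×2999 + (z_c − 1300 − 16500 − x)×3367
The z_c×3367 term appears on both sides and cancels. Collect the known terms of each column as K = Σ(ρt)_known − 3367 × (depth of known layers): K_A = 94657440 − 3367×33830 = −19248170; K_B = 43807500 − 3367×(1300 + 16500) = −16125100.
Balance: K_A = K_B − x×(3367 − 2999), so x = (K_B − K_A)/(3367 − 2999) = 3123070/368 = 8490 m.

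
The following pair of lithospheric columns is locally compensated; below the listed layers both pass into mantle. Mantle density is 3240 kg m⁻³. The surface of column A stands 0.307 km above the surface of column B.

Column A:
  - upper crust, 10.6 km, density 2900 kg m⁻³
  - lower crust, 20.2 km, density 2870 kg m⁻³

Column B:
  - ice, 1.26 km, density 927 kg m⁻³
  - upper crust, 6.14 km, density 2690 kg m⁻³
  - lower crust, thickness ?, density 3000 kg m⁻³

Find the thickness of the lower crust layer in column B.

15.8 km

Take the compensation level at the base of the deeper column (depth z_c below the surface of column A) and equate Σ ρ_i t_i down to z_c; mantle fills any gap and the z_c terms cancel.
Column A: 10.6×2900 + 20.2×2870 + (z_c − 30.8)×3240
Column B: 0.307×0 + 1.26×927 + 6.14×2690 + x×3000 + (z_c − 0.307 − 7.4 − x)×3240
The z_c×3240 term appears on both sides and cancels. Collect the known terms of each column as K = Σ(ρt)_known − 3240 × (depth of known layers): K_A = 88714 − 3240×30.8 = −11078; K_B = 17684.62 − 3240×(0.307 + 7.4) = −7286.06.
Balance: K_A = K_B − x×(3240 − 3000), so x = (K_B − K_A)/(3240 − 3000) = 3791.94/240 = 15.8 km.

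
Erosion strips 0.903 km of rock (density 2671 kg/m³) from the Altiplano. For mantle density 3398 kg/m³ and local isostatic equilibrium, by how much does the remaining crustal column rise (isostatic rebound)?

Unloading: uplift u = e ρ_c/ρ_m = 0.903 km × 2671/3398 = 0.71 km.

0.71 km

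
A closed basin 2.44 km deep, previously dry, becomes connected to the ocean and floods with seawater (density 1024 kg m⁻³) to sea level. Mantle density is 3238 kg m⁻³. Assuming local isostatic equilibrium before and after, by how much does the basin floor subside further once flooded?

1.13 km

After flooding the water column is d + s deep. Its weight must equal the weight of mantle displaced by the extra subsidence s: (d + s) ρ_w = s ρ_m.
s = d ρ_w / (ρ_m − ρ_w) = 2.44 km × 1024/(3238 − 1024) = 1.13 km.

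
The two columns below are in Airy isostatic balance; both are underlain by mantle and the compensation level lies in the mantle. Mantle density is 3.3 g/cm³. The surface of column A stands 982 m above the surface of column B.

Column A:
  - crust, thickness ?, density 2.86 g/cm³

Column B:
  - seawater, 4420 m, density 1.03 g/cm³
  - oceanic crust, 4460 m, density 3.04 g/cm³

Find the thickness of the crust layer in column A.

Take the compensation level at the base of the deeper column (depth z_c below the surface of column A) and equate Σ ρ_i t_i down to z_c; mantle fills any gap and the z_c terms cancel.
Column A: x×2.86 + (z_c − 0 − x)×3.3
Column B: 982×0 + 4420×1.03 + 4460×3.04 + (z_c − 982 − 8880)×3.3
The z_c×3.3 term appears on both sides and cancels. Collect the known terms of each column as K = Σ(ρt)_known − 3.3 × (depth of known layers): K_A = 0 − 3.3×0 = 0; K_B = 18111 − 3.3×(982 + 8880) = −14433.6.
Balance: K_A − x×(3.3 − 2.86) = K_B, so x = (K_A − K_B)/(3.3 − 2.86) = 14433.6/0.44 = 32800 m.

32800 m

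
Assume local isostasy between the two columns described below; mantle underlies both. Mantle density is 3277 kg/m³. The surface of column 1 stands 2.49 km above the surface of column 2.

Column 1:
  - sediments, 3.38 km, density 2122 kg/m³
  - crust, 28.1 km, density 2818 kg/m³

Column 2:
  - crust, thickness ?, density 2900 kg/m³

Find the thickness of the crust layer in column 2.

22.9 km

Take the compensation level at the base of the deeper column (depth z_c below the surface of column 1) and equate Σ ρ_i t_i down to z_c; mantle fills any gap and the z_c terms cancel.
Column 1: 3.38×2122 + 28.1×2818 + (z_c − 31.48)×3277
Column 2: 2.49×0 + x×2900 + (z_c − 2.49 − 0 − x)×3277
The z_c×3277 term appears on both sides and cancels. Collect the known terms of each column as K = Σ(ρt)_known − 3277 × (depth of known layers): K_1 = 86358.16 − 3277×31.48 = −16801.8; K_2 = 0 − 3277×(2.49 + 0) = −8159.73.
Balance: K_1 = K_2 − x×(3277 − 2900), so x = (K_2 − K_1)/(3277 − 2900) = 8642.07/377 = 22.9 km.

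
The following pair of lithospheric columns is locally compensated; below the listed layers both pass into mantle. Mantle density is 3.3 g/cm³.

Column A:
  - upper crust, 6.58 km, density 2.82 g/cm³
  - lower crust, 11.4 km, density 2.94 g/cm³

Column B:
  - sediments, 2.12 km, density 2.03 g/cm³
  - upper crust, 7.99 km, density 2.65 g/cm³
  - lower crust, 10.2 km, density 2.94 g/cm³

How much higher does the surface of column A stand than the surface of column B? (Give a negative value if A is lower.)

For any compensation level in the mantle, the mantle terms cancel and isostasy reduces to e = (Σt_A − Σt_B) − (Σ(ρt)_A − Σ(ρt)_B) / ρ_m.
Σt_A = 17.98 km; Σt_B = 20.31 km; Σ(ρt)_A = 52.0716; Σ(ρt)_B = 55.4651 (in km·g/cm³).
e = (17.98 − 20.31) − (52.0716 − 55.4651) / 3.3 = −1.3 km.

−1.3 km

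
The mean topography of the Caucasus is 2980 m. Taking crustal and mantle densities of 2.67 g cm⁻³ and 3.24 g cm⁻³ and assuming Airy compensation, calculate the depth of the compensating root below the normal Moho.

14000 m

By Archimedes' principle applied to the lithosphere: the weight of the topography is balanced by the buoyancy of the root, ρ_c h = (ρ_m − ρ_c) r.
r = h · ρ_c / (ρ_m − ρ_c) = 2980 m × 2.67 / (3.24 − 2.67) = 14000 m.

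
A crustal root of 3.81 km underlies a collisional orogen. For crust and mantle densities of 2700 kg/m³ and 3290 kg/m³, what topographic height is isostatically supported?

Balancing pressure at the compensation depth: ρ_c h = (ρ_m − ρ_c) r.
h = r (ρ_m − ρ_c) / ρ_c = 3.81 km × (3290 − 2700) / 2700 = 0.833 km.

0.833 km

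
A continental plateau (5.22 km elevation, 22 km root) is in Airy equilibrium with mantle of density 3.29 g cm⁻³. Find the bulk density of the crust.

ρ_c h = (ρ_m − ρ_c) r → ρ_c (h + r) = ρ_m r → ρ_c = ρ_m r / (h + r).
ρ_c = 3.29 × 22 km / (5.22 km + 22 km) = 2.66 g cm⁻³.

2.66 g cm⁻³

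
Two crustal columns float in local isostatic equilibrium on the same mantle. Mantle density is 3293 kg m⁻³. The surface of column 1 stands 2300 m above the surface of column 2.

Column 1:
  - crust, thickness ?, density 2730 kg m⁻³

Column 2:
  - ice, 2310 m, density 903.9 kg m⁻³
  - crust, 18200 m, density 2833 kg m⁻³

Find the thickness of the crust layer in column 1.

38100 m

Take the compensation level at the base of the deeper column (depth z_c below the surface of column 1) and equate Σ ρ_i t_i down to z_c; mantle fills any gap and the z_c terms cancel.
Column 1: x×2730 + (z_c − 0 − x)×3293
Column 2: 2300×0 + 2310×903.9 + 18200×2833 + (z_c − 2300 − 20510)×3293
The z_c×3293 term appears on both sides and cancels. Collect the known terms of each column as K = Σ(ρt)_known − 3293 × (depth of known layers): K_1 = 0 − 3293×0 = 0; K_2 = 53648609 − 3293×(2300 + 20510) = −21464721.
Balance: K_1 − x×(3293 − 2730) = K_2, so x = (K_1 − K_2)/(3293 − 2730) = 21464700/563 = 38100 m.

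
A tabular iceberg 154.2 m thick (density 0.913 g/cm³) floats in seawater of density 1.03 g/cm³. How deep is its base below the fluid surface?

Draft d = t ρ_obj/ρ_fluid = 154.2 m × 0.913/1.03 = 137 m.

137 m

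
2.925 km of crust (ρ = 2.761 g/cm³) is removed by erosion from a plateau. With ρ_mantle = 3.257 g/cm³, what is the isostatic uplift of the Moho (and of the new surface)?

Unloading: uplift u = e ρ_c/ρ_m = 2.925 km × 2.761/3.257 = 2.48 km.

2.48 km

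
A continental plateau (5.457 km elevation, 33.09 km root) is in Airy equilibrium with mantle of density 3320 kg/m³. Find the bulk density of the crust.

ρ_c h = (ρ_m − ρ_c) r → ρ_c (h + r) = ρ_m r → ρ_c = ρ_m r / (h + r).
ρ_c = 3320 × 33.09 km / (5.457 km + 33.09 km) = 2850 kg/m³.

2850 kg/m³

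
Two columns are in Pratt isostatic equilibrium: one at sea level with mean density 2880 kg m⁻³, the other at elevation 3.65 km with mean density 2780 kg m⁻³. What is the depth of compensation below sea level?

ρ_ref D = ρ (D + h) → D (ρ_ref − ρ) = ρ h.
D = ρ h/(ρ_ref − ρ) = 2780 × 3.65 km/(2880 − 2780) = 101 km.

101 km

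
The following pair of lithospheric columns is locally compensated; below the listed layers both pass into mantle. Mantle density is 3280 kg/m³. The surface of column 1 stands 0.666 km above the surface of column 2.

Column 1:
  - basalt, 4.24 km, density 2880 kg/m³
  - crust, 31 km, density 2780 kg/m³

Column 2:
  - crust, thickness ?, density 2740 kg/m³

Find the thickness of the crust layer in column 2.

Take the compensation level at the base of the deeper column (depth z_c below the surface of column 1) and equate Σ ρ_i t_i down to z_c; mantle fills any gap and the z_c terms cancel.
Column 1: 4.24×2880 + 31×2780 + (z_c − 35.24)×3280
Column 2: 0.666×0 + x×2740 + (z_c − 0.666 − 0 − x)×3280
The z_c×3280 term appears on both sides and cancels. Collect the known terms of each column as K = Σ(ρt)_known − 3280 × (depth of known layers): K_1 = 98391.2 − 3280×35.24 = −17196; K_2 = 0 − 3280×(0.666 + 0) = −2184.48.
Balance: K_1 = K_2 − x×(3280 − 2740), so x = (K_2 − K_1)/(3280 − 2740) = 15011.5/540 = 27.8 km.

27.8 km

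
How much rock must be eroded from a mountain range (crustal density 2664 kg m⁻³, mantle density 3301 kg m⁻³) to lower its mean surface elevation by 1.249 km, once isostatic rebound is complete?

6.47 km

Net drop Δ = e − u = e − e ρ_c/ρ_m = e (ρ_m − ρ_c)/ρ_m.
e = Δ ρ_m/(ρ_m − ρ_c) = 1.249 km × 3301/637 = 6.47 km.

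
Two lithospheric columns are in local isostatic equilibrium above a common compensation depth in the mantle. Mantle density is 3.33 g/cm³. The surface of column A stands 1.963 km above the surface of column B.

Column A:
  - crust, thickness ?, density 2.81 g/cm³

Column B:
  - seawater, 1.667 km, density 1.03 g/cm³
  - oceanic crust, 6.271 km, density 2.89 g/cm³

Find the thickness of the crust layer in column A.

Take the compensation level at the base of the deeper column (depth z_c below the surface of column A) and equate Σ ρ_i t_i down to z_c; mantle fills any gap and the z_c terms cancel.
Column A: x×2.81 + (z_c − 0 − x)×3.33
Column B: 1.963×0 + 1.667×1.03 + 6.271×2.89 + (z_c − 1.963 − 7.938)×3.33
The z_c×3.33 term appears on both sides and cancels. Collect the known terms of each column as K = Σ(ρt)_known − 3.33 × (depth of known layers): K_A = 0 − 3.33×0 = 0; K_B = 19.8402 − 3.33×(1.963 + 7.938) = −13.13013.
Balance: K_A − x×(3.33 − 2.81) = K_B, so x = (K_A − K_B)/(3.33 − 2.81) = 13.1301/0.52 = 25.3 km.

25.3 km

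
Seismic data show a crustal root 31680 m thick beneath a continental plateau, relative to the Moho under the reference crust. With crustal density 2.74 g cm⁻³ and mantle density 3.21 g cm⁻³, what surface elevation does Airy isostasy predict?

For local isostatic compensation: ρ_c h = (ρ_m − ρ_c) r.
h = r (ρ_m − ρ_c) / ρ_c = 31680 m × (3.21 − 2.74) / 2.74 = 5430 m.

5430 m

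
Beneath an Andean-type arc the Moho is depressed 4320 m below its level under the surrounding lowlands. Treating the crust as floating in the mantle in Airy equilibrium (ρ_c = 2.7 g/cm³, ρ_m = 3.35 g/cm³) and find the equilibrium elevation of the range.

Isostatic balance requires: ρ_c h = (ρ_m − ρ_c) r.
h = r (ρ_m − ρ_c) / ρ_c = 4320 m × (3.35 − 2.7) / 2.7 = 1040 m.

1040 m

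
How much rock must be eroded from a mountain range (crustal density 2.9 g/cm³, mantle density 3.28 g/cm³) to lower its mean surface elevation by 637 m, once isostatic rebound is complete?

Net drop Δ = e − u = e − e ρ_c/ρ_m = e (ρ_m − ρ_c)/ρ_m.
e = Δ ρ_m/(ρ_m − ρ_c) = 637 m × 3.28/0.38 = 5500 m.

5500 m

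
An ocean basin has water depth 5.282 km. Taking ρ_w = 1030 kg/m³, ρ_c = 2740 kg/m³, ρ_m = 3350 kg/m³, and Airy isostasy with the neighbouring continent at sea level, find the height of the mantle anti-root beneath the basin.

14.8 km

For local isostatic compensation: replacing crust with seawater at the top is compensated by replacing crust with mantle at the base: d (ρ_c − ρ_w) = a (ρ_m − ρ_c).
a = d (ρ_c − ρ_w)/(ρ_m − ρ_c) = 5.282 km × 1710/610 = 14.8 km.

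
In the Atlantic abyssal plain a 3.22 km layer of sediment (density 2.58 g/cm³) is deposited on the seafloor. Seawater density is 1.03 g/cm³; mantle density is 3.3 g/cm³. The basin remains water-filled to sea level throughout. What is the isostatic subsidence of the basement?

2.2 km

Submarine loading: the sediment displaces seawater, and the subsidence is in turn flooded, so s (ρ_m − ρ_w) = t (ρ_sed − ρ_w).
s = 3.22 km × (2.58 − 1.03) / (3.3 − 1.03) = 2.2 km.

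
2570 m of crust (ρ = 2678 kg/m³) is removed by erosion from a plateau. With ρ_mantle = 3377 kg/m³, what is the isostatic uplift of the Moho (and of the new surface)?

2040 m

Unloading: uplift u = e ρ_c/ρ_m = 2570 m × 2678/3377 = 2040 m.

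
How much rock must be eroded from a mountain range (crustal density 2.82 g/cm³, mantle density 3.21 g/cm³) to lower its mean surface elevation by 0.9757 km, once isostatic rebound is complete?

Net drop Δ = e − u = e − e ρ_c/ρ_m = e (ρ_m − ρ_c)/ρ_m.
e = Δ ρ_m/(ρ_m − ρ_c) = 0.9757 km × 3.21/0.39 = 8.03 km.

8.03 km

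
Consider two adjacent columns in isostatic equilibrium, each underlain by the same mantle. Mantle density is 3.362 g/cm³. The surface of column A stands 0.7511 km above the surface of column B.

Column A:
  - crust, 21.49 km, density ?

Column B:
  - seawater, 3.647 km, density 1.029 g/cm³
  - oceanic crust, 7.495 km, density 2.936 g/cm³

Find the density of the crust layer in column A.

Take the compensation level at the base of the deeper column (depth z_c below the surface of column A) and equate Σ ρ_i t_i down to z_c; mantle fills any gap and the z_c terms cancel.
Column A: 21.49×ρ + (z_c − 21.49)×3.362
Column B: 0.7511×0 + 3.647×1.029 + 7.495×2.936 + (z_c − 0.7511 − 11.142)×3.362
The z_c×3.362 term appears on both sides and cancels. Collect the known terms of each column as K = Σ(ρt)_known − 3.362 × (depth of known layers): K_A = 0 − 3.362×21.49 = −72.24938; K_B = 25.758083 − 3.362×(0.7511 + 11.142) = −14.2265192.
Balance: K_A + 21.49×ρ = K_B, so ρ = (K_B − K_A)/21.49 = 58.0229/21.49 = 2.7 g/cm³.

2.7 g/cm³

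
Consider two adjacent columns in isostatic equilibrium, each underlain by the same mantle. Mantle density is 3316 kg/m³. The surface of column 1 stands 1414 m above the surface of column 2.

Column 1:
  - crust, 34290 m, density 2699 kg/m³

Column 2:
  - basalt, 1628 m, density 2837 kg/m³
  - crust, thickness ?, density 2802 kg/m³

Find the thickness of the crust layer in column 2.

30500 m

Take the compensation level at the base of the deeper column (depth z_c below the surface of column 1) and equate Σ ρ_i t_i down to z_c; mantle fills any gap and the z_c terms cancel.
Column 1: 34290×2699 + (z_c − 34290)×3316
Column 2: 1414×0 + 1628×2837 + x×2802 + (z_c − 1414 − 1628 − x)×3316
The z_c×3316 term appears on both sides and cancels. Collect the known terms of each column as K = Σ(ρt)_known − 3316 × (depth of known layers): K_1 = 92548710 − 3316×34290 = −21156930; K_2 = 4618636 − 3316×(1414 + 1628) = −5468636.
Balance: K_1 = K_2 − x×(3316 − 2802), so x = (K_2 − K_1)/(3316 − 2802) = 15688300/514 = 30500 m.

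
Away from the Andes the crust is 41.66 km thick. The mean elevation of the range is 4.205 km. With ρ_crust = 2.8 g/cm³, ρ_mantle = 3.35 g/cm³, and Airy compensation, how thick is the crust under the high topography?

67.3 km

Root depth r = h ρ_c / (ρ_m − ρ_c) = 4.205 km × 2.8 / 0.55 = 21.41 km.
Total thickness = T + h + r = 41.66 km + 4.205 km + 21.41 km = 67.3 km.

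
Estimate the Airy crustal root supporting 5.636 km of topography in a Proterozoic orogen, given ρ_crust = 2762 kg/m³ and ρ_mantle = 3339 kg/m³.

27 km

By Archimedes' principle applied to the lithosphere: the weight of the topography is balanced by the buoyancy of the root, ρ_c h = (ρ_m − ρ_c) r.
r = h · ρ_c / (ρ_m − ρ_c) = 5.636 km × 2762 / (3339 − 2762) = 27 km.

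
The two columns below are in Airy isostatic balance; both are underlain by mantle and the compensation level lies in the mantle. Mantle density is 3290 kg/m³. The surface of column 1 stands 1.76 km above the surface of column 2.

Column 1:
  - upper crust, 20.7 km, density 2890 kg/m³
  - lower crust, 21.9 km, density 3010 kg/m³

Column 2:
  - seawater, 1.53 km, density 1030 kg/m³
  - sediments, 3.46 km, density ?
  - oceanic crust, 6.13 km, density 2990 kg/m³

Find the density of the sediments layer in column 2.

Take the compensation level at the base of the deeper column (depth z_c below the surface of column 1) and equate Σ ρ_i t_i down to z_c; mantle fills any gap and the z_c terms cancel.
Column 1: 20.7×2890 + 21.9×3010 + (z_c − 42.6)×3290
Column 2: 1.76×0 + 1.53×1030 + 3.46×ρ + 6.13×2990 + (z_c − 1.76 − 11.12)×3290
The z_c×3290 term appears on both sides and cancels. Collect the known terms of each column as K = Σ(ρt)_known − 3290 × (depth of known layers): K_1 = 125742 − 3290×42.6 = −14412; K_2 = 19904.6 − 3290×(1.76 + 11.12) = −22470.6.
Balance: K_1 = K_2 + 3.46×ρ, so ρ = (K_1 − K_2)/3.46 = 8058.6/3.46 = 2330 kg/m³.

2330 kg/m³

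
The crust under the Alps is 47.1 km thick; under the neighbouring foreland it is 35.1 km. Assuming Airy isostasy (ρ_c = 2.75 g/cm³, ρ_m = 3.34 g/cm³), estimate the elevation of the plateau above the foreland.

Excess crust Δ = 47.1 km − 35.1 km = 12 km, split between elevation h and root r with h + r = Δ.
Airy balance ρ_c h = (ρ_m − ρ_c) r gives r = h ρ_c/(ρ_m − ρ_c), so h (1 + ρ_c/(ρ_m − ρ_c)) = Δ, i.e. h = Δ (ρ_m − ρ_c)/ρ_m.
h = 12 km × 0.59/3.34 = 2.12 km.

2.12 km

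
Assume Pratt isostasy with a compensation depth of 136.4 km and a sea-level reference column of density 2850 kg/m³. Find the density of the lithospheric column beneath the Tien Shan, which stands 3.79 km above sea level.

Pratt balance: ρ_ref D = ρ (D + h).
ρ = ρ_ref D/(D + h) = 2850 × 136.4 km/(136.4 km + 3.79 km) = 2770 kg/m³.

2770 kg/m³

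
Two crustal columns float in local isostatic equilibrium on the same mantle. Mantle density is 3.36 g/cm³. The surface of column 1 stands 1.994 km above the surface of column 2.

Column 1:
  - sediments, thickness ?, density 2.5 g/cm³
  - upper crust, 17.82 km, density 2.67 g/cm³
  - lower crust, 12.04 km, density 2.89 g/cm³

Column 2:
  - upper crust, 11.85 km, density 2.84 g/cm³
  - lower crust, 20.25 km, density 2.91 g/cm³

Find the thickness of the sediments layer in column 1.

Take the compensation level at the base of the deeper column (depth z_c below the surface of column 1) and equate Σ ρ_i t_i down to z_c; mantle fills any gap and the z_c terms cancel.
Column 1: x×2.5 + 17.82×2.67 + 12.04×2.89 + (z_c − 29.86 − x)×3.36
Column 2: 1.994×0 + 11.85×2.84 + 20.25×2.91 + (z_c − 1.994 − 32.1)×3.36
The z_c×3.36 term appears on both sides and cancels. Collect the known terms of each column as K = Σ(ρt)_known − 3.36 × (depth of known layers): K_1 = 82.375 − 3.36×29.86 = −17.9546; K_2 = 92.5815 − 3.36×(1.994 + 32.1) = −21.97434.
Balance: K_1 − x×(3.36 − 2.5) = K_2, so x = (K_1 − K_2)/(3.36 − 2.5) = 4.01974/0.86 = 4.67 km.

4.67 km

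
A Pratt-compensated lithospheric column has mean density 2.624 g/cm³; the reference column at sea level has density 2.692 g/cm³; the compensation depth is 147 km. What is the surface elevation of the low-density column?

ρ_ref D = ρ (D + h) → h = D (ρ_ref − ρ)/ρ.
h = 147 km × (2.692 − 2.624)/2.624 = 3.81 km.

3.81 km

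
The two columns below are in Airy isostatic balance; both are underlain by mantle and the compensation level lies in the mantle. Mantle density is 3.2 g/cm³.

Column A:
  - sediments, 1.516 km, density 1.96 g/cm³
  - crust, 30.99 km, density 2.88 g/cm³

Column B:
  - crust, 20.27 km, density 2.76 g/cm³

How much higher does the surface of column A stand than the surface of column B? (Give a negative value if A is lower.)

For any compensation level in the mantle, the mantle terms cancel and isostasy reduces to e = (Σt_A − Σt_B) − (Σ(ρt)_A − Σ(ρt)_B) / ρ_m.
Σt_A = 32.506 km; Σt_B = 20.27 km; Σ(ρt)_A = 92.22256; Σ(ρt)_B = 55.9452 (in km·g/cm³).
e = (32.506 − 20.27) − (92.22256 − 55.9452) / 3.2 = 0.899 km.

0.899 km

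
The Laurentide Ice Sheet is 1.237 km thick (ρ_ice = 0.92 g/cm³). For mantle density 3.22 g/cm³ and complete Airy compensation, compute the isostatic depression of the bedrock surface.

Isostatic balance requires: the ice load ρ_ice t is balanced by mantle displaced below, ρ_m s.
s = t ρ_ice / ρ_m = 1.237 km × 0.92/3.22 = 0.353 km.

0.353 km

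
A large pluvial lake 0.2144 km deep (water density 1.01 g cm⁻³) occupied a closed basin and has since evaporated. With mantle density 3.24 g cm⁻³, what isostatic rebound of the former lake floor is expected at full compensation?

u = d ρ_w/ρ_m = 0.2144 km × 1.01/3.24 = 0.0668 km.

0.0668 km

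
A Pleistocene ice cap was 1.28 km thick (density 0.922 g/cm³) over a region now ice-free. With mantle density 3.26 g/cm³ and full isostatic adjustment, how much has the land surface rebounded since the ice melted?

0.362 km

Removing the load lets mantle flow back in; uplift u satisfies ρ_ice t = ρ_m u.
u = t ρ_ice/ρ_m = 1.28 km × 0.922/3.26 = 0.362 km.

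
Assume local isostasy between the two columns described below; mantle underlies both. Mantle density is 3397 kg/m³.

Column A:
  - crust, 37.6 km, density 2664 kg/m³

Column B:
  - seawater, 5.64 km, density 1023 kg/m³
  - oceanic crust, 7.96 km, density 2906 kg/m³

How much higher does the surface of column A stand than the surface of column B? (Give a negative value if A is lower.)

3.02 km

For any compensation level in the mantle, the mantle terms cancel and isostasy reduces to e = (Σt_A − Σt_B) − (Σ(ρt)_A − Σ(ρt)_B) / ρ_m.
Σt_A = 37.6 km; Σt_B = 13.6 km; Σ(ρt)_A = 100166.4; Σ(ρt)_B = 28901.48 (in km·kg/m³).
e = (37.6 − 13.6) − (100166.4 − 28901.48) / 3397 = 3.02 km.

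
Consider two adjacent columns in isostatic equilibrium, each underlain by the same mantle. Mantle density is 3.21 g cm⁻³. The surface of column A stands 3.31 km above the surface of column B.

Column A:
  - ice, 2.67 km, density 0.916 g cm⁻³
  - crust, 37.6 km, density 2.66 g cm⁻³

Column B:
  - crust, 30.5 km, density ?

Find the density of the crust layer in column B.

2.68 g cm⁻³

Take the compensation level at the base of the deeper column (depth z_c below the surface of column A) and equate Σ ρ_i t_i down to z_c; mantle fills any gap and the z_c terms cancel.
Column A: 2.67×0.916 + 37.6×2.66 + (z_c − 40.27)×3.21
Column B: 3.31×0 + 30.5×ρ + (z_c − 3.31 − 30.5)×3.21
The z_c×3.21 term appears on both sides and cancels. Collect the known terms of each column as K = Σ(ρt)_known − 3.21 × (depth of known layers): K_A = 102.46172 − 3.21×40.27 = −26.80498; K_B = 0 − 3.21×(3.31 + 30.5) = −108.5301.
Balance: K_A = K_B + 30.5×ρ, so ρ = (K_A − K_B)/30.5 = 81.7251/30.5 = 2.68 g cm⁻³.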